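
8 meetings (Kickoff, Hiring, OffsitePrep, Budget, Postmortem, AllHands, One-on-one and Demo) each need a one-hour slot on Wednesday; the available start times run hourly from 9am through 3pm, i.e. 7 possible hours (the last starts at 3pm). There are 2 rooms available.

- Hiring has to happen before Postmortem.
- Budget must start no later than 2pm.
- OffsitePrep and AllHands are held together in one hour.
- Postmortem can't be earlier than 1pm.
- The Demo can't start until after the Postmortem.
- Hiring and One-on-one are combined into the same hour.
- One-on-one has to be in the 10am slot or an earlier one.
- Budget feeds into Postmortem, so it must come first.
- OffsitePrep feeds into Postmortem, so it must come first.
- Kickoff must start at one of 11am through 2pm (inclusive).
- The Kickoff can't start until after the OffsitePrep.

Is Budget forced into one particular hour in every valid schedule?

Budget can be 9am (e.g. Demo in 2pm; AllHands in 11am; Kickoff in 12pm; Budget in 9am; Postmortem in 1pm; OffsitePrep in 11am; One-on-one in 10am; Hiring in 10am) or 10am (e.g. Kickoff -> 12pm; Budget -> 10am; OffsitePrep -> 11am; One-on-one -> 9am; AllHands -> 11am; Hiring -> 9am; Postmortem -> 1pm; Demo -> 2pm).

No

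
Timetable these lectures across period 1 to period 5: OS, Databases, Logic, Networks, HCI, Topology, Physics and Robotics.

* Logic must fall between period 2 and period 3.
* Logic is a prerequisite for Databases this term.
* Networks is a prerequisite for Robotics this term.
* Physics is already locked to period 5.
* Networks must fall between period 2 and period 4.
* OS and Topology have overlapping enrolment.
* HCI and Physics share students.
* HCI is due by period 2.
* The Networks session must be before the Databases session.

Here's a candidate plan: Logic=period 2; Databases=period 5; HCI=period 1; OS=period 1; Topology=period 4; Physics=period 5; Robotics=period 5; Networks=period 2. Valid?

Yes

HCI is due by period 2 — holds.
Logic must fall between period 2 and period 3 — holds.
Networks must fall between period 2 and period 4 — holds.
OS and Topology have overlapping enrolment — holds.
Physics is already locked to period 5 — holds.
HCI and Physics share students — holds.
The Networks session must be before the Databases session — holds.
Networks is a prerequisite for Robotics this term — holds.
Logic is a prerequisite for Databases this term — holds.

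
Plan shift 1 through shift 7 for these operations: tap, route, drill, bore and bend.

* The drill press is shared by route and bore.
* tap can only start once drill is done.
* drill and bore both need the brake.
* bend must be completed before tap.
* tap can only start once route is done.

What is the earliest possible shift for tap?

shift 2

Precedence pushes tap to at least shift 2.
tap at shift 2 is achievable: tap -> shift 2; bore -> shift 2; bend -> shift 1; route -> shift 1; drill -> shift 1.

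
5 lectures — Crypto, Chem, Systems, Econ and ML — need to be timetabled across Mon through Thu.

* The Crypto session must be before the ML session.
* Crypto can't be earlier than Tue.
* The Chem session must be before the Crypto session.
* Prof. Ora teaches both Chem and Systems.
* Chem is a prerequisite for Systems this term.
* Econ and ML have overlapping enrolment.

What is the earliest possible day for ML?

Precedence pushes ML to at least Wed.
ML at Wed is achievable: Systems in Tue, ML in Wed, Chem in Mon, Crypto in Tue, Econ in Mon.

Wed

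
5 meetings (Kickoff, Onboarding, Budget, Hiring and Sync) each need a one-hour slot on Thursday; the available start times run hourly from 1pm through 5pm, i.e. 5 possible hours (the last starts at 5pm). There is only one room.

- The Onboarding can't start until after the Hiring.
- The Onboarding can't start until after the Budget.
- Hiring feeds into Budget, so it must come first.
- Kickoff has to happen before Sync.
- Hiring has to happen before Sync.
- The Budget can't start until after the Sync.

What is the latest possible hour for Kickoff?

Downstream work caps Kickoff at 2pm.
Kickoff at 2pm is achievable: Hiring -> 1pm, Onboarding -> 5pm, Kickoff -> 2pm, Budget -> 4pm, Sync -> 3pm.

2pm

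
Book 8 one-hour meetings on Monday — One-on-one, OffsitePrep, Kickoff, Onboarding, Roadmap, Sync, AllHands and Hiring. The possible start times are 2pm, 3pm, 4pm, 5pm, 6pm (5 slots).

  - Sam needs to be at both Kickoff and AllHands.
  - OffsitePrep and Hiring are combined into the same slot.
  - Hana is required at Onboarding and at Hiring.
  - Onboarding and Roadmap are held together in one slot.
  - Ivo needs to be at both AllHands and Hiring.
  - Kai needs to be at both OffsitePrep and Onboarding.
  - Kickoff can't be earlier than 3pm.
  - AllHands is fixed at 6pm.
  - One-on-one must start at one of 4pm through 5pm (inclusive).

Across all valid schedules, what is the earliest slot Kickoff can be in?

Kickoff is available from 3pm.
Kickoff at 3pm is achievable: AllHands=6pm; Roadmap=3pm; Hiring=2pm; Sync=2pm; Kickoff=3pm; Onboarding=3pm; OffsitePrep=2pm; One-on-one=4pm.

3pm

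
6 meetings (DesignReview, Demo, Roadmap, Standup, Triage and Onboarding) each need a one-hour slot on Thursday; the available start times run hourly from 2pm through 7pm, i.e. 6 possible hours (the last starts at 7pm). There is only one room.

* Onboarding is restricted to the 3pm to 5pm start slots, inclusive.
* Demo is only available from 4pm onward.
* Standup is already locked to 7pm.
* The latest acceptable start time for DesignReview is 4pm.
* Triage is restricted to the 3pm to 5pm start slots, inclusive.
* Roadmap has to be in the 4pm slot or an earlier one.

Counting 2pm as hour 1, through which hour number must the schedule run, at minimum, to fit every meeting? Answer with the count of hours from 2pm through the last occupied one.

With at most 1 per hour and 6 meetings, at least 6 hours are needed.
Standup can't be placed before 7pm — that is hour 6 counting from 2pm — so the schedule must run through at least 6 hours.
6 works (last occupied hour: 7pm): for example DesignReview -> 2pm, Demo -> 6pm, Roadmap -> 3pm, Onboarding -> 5pm, Standup -> 7pm, Triage -> 4pm.

6 hours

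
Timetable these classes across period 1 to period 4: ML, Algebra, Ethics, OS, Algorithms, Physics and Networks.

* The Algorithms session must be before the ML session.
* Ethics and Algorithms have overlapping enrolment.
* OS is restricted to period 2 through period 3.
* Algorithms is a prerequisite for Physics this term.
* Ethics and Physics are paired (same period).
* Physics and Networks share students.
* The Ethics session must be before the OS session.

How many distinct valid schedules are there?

36

Splitting on ML: it can be period 2 (12), period 3 (12), period 4 (12). Listing each branch's schedules as (Algebra, Ethics, OS, Algorithms, Physics, Networks) by period number:
ML=period 2: (1,2,3,1,2,1) (1,2,3,1,2,3) (1,2,3,1,2,4) (2,2,3,1,2,1) (2,2,3,1,2,3) (2,2,3,1,2,4) (3,2,3,1,2,1) (3,2,3,1,2,3) (3,2,3,1,2,4) (4,2,3,1,2,1) (4,2,3,1,2,3) (4,2,3,1,2,4) — 12.
ML=period 3: (1,2,3,1,2,1) (1,2,3,1,2,3) (1,2,3,1,2,4) (2,2,3,1,2,1) (2,2,3,1,2,3) (2,2,3,1,2,4) (3,2,3,1,2,1) (3,2,3,1,2,3) (3,2,3,1,2,4) (4,2,3,1,2,1) (4,2,3,1,2,3) (4,2,3,1,2,4) — 12.
ML=period 4: (1,2,3,1,2,1) (1,2,3,1,2,3) (1,2,3,1,2,4) (2,2,3,1,2,1) (2,2,3,1,2,3) (2,2,3,1,2,4) (3,2,3,1,2,1) (3,2,3,1,2,3) (3,2,3,1,2,4) (4,2,3,1,2,1) (4,2,3,1,2,3) (4,2,3,1,2,4) — 12.
Summing: 12 + 12 + 12 = 36.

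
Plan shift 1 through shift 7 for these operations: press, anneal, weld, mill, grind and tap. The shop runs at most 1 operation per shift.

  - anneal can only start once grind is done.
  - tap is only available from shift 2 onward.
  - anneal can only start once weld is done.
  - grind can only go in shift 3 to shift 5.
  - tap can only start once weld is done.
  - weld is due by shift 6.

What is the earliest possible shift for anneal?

shift 4

Precedence pushes anneal to at least shift 4.
anneal at shift 4 is achievable: anneal -> shift 4, weld -> shift 1, tap -> shift 2, press -> shift 5, mill -> shift 6, grind -> shift 3.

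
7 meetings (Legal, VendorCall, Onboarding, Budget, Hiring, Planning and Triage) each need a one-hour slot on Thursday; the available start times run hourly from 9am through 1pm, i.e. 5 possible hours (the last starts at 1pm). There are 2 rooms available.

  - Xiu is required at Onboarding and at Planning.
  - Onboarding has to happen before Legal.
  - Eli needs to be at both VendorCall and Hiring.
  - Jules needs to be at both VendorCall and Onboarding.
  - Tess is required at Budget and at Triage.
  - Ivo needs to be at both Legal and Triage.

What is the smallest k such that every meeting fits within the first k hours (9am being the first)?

4

The precedence chain requires at least 2 distinct hours.
With at most 2 per hour and 7 meetings, at least 4 hours are needed.
4 works (last occupied hour: 12pm): for example Budget in 9am, Legal in 10am, Hiring in 11am, VendorCall in 10am, Triage in 12pm, Planning in 11am, Onboarding in 9am.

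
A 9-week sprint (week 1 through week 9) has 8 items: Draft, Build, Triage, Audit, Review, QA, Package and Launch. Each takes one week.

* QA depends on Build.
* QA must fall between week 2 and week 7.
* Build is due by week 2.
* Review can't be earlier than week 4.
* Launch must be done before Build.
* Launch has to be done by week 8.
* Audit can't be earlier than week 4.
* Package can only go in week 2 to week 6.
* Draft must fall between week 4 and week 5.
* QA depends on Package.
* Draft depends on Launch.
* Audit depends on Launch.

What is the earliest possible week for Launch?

Launch's own window allows nothing later than week 8; downstream work caps Launch at week 1.
Launch at week 1 is achievable: Build in week 2; Launch in week 1; Review in week 4; Package in week 2; Triage in week 1; Audit in week 4; Draft in week 4; QA in week 3.

week 1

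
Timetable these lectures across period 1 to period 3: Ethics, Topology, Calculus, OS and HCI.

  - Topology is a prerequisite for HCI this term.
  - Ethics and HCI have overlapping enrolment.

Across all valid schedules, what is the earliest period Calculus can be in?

period 1

Calculus at period 1 is achievable: OS in period 1; HCI in period 2; Topology in period 1; Ethics in period 1; Calculus in period 1.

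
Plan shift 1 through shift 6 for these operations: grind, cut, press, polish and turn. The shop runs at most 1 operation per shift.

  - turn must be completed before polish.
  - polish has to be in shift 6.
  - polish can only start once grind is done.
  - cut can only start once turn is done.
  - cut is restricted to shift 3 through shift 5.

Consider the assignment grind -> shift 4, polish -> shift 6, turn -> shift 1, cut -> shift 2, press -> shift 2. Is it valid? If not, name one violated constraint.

polish has to be in shift 6 — holds.
polish can only start once grind is done — holds.
The shop runs at most 1 operation per shift — violated.
turn must be completed before polish — holds.
cut can only start once turn is done — holds.
cut is restricted to shift 3 through shift 5 — violated.

Invalid. cut is restricted to shift 3 through shift 5.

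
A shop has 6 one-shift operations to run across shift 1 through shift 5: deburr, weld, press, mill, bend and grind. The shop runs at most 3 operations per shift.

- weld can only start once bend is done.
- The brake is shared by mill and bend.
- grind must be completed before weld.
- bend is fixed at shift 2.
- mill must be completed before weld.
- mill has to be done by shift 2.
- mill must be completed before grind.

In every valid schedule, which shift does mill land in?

shift 1

mill's window is shift 1–shift 2.
bend is fixed at shift 2, and mill can't share a shift with bend.
So mill must be shift 1.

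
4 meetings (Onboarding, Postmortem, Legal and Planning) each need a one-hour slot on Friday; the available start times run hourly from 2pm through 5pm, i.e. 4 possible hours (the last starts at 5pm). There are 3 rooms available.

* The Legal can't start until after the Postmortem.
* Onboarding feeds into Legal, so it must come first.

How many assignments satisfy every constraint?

56

Splitting on Onboarding: it can be 2pm (24), 3pm (20), 4pm (12). Listing each branch's schedules as (Postmortem, Legal, Planning):
Onboarding=2pm: (2pm,3pm,2pm) (2pm,3pm,3pm) (2pm,3pm,4pm) (2pm,3pm,5pm) (2pm,4pm,2pm) (2pm,4pm,3pm) (2pm,4pm,4pm) (2pm,4pm,5pm) (2pm,5pm,2pm) (2pm,5pm,3pm) (2pm,5pm,4pm) (2pm,5pm,5pm) (3pm,4pm,2pm) (3pm,4pm,3pm) (3pm,4pm,4pm) (3pm,4pm,5pm) (3pm,5pm,2pm) (3pm,5pm,3pm) (3pm,5pm,4pm) (3pm,5pm,5pm) (4pm,5pm,2pm) (4pm,5pm,3pm) (4pm,5pm,4pm) (4pm,5pm,5pm) — 24.
Onboarding=3pm: (2pm,4pm,2pm) (2pm,4pm,3pm) (2pm,4pm,4pm) (2pm,4pm,5pm) (2pm,5pm,2pm) (2pm,5pm,3pm) (2pm,5pm,4pm) (2pm,5pm,5pm) (3pm,4pm,2pm) (3pm,4pm,3pm) (3pm,4pm,4pm) (3pm,4pm,5pm) (3pm,5pm,2pm) (3pm,5pm,3pm) (3pm,5pm,4pm) (3pm,5pm,5pm) (4pm,5pm,2pm) (4pm,5pm,3pm) (4pm,5pm,4pm) (4pm,5pm,5pm) — 20.
Onboarding=4pm: (2pm,5pm,2pm) (2pm,5pm,3pm) (2pm,5pm,4pm) (2pm,5pm,5pm) (3pm,5pm,2pm) (3pm,5pm,3pm) (3pm,5pm,4pm) (3pm,5pm,5pm) (4pm,5pm,2pm) (4pm,5pm,3pm) (4pm,5pm,4pm) (4pm,5pm,5pm) — 12.
Summing: 24 + 20 + 12 = 56.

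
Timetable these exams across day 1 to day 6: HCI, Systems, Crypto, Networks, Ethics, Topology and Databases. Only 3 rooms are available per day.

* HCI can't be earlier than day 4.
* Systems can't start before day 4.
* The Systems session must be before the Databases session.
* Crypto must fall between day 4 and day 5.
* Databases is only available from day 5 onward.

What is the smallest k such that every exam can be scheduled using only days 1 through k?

The precedence chain requires at least 2 distinct days.
With at most 3 per day and 7 exams, at least 3 days are needed.
Databases can't be placed before day 5, so the schedule must run through at least day 5.
5 works (last occupied day: day 5): for example Ethics -> day 1; Crypto -> day 4; HCI -> day 4; Topology -> day 1; Systems -> day 4; Databases -> day 5; Networks -> day 1.

5 days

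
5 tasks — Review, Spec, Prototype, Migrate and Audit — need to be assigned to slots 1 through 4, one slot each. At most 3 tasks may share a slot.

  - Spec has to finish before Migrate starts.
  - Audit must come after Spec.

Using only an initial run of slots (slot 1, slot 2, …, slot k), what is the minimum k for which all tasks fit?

2

The precedence chain requires at least 2 distinct slots.
With at most 3 per slot and 5 tasks, at least 2 slots are needed.
2 works (last occupied slot: 2): for example Migrate -> 2; Audit -> 2; Prototype -> 1; Review -> 1; Spec -> 1.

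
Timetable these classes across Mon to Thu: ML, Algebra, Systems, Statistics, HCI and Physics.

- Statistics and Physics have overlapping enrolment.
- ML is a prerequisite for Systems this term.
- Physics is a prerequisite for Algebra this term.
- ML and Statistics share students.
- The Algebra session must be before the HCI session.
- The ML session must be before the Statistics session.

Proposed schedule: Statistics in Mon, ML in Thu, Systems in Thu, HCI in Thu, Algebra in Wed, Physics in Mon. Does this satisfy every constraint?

No — it violates: The ML session must be before the Statistics session

The ML session must be before the Statistics session — violated.
Statistics and Physics have overlapping enrolment — violated.
Physics is a prerequisite for Algebra this term — holds.
ML and Statistics share students — holds.
ML is a prerequisite for Systems this term — violated.
The Algebra session must be before the HCI session — holds.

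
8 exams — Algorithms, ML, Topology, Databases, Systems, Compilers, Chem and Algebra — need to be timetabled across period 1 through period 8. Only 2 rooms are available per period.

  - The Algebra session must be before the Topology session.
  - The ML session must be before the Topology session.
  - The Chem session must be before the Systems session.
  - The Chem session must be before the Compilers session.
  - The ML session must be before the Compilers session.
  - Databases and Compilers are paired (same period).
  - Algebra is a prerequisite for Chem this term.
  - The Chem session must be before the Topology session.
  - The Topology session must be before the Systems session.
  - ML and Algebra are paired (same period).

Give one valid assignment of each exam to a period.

Chem=period 2; Topology=period 3; Systems=period 4; Compilers=period 5; Algorithms=period 2; Algebra=period 1; ML=period 1; Databases=period 5

Checking: Topology(period 3) before Systems(period 4); Algebra(period 1) before Chem(period 2); Chem(period 2) before Compilers(period 5); Algebra(period 1) before Topology(period 3); ML(period 1) before Compilers(period 5); Chem(period 2) before Topology(period 3); Chem(period 2) before Systems(period 4); ML(period 1) before Topology(period 3); Databases = Compilers = period 5; ML = Algebra = period 1; max 2 per period (cap 2).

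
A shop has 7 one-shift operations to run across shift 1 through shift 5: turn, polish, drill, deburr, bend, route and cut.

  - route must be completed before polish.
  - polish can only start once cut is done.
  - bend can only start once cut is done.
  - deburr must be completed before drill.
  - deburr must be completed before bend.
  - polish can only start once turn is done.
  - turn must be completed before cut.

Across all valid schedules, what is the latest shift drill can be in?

shift 5

Precedence pushes drill to at least shift 2.
drill at shift 5 is achievable: cut=shift 2, route=shift 1, turn=shift 1, bend=shift 3, drill=shift 5, polish=shift 3, deburr=shift 1.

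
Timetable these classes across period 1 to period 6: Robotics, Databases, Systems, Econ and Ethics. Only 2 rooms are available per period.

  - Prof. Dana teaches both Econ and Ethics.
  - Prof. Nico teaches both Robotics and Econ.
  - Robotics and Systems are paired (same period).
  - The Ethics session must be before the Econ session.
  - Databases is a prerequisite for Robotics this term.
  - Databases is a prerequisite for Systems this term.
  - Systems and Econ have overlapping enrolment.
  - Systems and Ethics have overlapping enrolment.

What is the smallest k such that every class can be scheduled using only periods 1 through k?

3 periods

The precedence chain requires at least 2 distinct periods.
With at most 2 per period and 5 classes, at least 3 periods are needed.
3 works (last occupied period: period 3): for example Robotics -> period 2; Econ -> period 3; Ethics -> period 1; Systems -> period 2; Databases -> period 1.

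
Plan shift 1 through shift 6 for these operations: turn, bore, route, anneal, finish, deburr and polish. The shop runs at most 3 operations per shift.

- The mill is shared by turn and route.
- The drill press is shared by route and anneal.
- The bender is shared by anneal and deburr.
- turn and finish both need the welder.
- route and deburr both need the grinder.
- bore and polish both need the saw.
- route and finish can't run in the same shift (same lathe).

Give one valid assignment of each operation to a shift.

anneal in shift 1; bore in shift 1; finish in shift 3; turn in shift 1; polish in shift 2; deburr in shift 3; route in shift 2

Checking: turn(shift 1) != finish(shift 3); route(shift 2) != deburr(shift 3); route(shift 2) != anneal(shift 1); anneal(shift 1) != deburr(shift 3); bore(shift 1) != polish(shift 2); route(shift 2) != finish(shift 3); turn(shift 1) != route(shift 2); max 3 per shift (cap 3).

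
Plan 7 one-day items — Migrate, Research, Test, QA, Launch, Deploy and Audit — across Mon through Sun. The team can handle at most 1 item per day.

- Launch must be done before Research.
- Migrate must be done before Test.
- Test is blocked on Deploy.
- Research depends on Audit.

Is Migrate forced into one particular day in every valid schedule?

No

Migrate can be Mon (e.g. Deploy -> Fri; Audit -> Wed; Launch -> Tue; Migrate -> Mon; Research -> Thu; QA -> Sun; Test -> Sat) or Tue (e.g. Migrate -> Tue; Research -> Thu; Test -> Sat; Launch -> Mon; Deploy -> Fri; Audit -> Wed; QA -> Sun).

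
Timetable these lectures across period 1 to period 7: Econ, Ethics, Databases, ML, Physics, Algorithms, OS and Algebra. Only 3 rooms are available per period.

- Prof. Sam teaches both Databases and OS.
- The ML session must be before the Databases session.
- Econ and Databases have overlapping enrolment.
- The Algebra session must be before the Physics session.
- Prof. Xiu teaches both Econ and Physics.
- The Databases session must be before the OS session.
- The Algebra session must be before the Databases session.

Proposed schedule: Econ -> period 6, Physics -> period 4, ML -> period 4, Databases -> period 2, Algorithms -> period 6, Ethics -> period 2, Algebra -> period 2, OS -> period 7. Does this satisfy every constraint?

The Databases session must be before the OS session — holds.
The Algebra session must be before the Physics session — holds.
The Algebra session must be before the Databases session — violated.
Prof. Sam teaches both Databases and OS — holds.
Only 3 rooms are available per period — holds.
Econ and Databases have overlapping enrolment — holds.
Prof. Xiu teaches both Econ and Physics — holds.
The ML session must be before the Databases session — violated.

No. The ML session must be before the Databases session is not satisfied.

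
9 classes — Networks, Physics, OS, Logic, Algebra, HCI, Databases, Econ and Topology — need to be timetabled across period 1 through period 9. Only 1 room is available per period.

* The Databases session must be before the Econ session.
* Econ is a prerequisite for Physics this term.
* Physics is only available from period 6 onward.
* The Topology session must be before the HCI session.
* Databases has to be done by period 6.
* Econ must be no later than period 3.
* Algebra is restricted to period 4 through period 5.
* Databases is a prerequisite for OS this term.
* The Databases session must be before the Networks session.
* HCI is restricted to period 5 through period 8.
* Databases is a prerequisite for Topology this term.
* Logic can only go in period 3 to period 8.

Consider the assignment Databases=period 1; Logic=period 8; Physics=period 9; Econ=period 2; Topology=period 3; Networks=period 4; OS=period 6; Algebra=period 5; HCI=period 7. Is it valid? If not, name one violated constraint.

Databases is a prerequisite for Topology this term — holds.
Algebra is restricted to period 4 through period 5 — holds.
Databases is a prerequisite for OS this term — holds.
Databases has to be done by period 6 — holds.
Logic can only go in period 3 to period 8 — holds.
Econ must be no later than period 3 — holds.
The Databases session must be before the Networks session — holds.
The Databases session must be before the Econ session — holds.
Only 1 room is available per period — holds.
HCI is restricted to period 5 through period 8 — holds.
The Topology session must be before the HCI session — holds.
Econ is a prerequisite for Physics this term — holds.
Physics is only available from period 6 onward — holds.

Yes, all constraints hold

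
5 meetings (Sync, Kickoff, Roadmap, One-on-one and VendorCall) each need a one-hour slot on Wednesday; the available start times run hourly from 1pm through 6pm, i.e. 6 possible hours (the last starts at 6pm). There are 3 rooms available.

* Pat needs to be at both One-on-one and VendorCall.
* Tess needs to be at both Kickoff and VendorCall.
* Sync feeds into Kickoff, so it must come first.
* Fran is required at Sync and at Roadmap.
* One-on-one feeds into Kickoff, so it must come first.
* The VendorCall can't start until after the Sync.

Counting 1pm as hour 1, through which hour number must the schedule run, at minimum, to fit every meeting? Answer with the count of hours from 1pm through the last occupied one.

The precedence chain requires at least 2 distinct hours.
With at most 3 per hour and 5 meetings, at least 2 hours are needed.
Could 2 hours be enough, i.e. nothing placed later than 2pm? No: VendorCall must come after Sync (at 1pm or later) → {2pm}; Kickoff must come after One-on-one (at 1pm or later) → {2pm}; VendorCall can't share with Kickoff (2pm) → nothing is left.
So 2 hours is not enough.
3 works (last occupied hour: 3pm): for example Roadmap in 2pm, One-on-one in 1pm, Sync in 1pm, VendorCall in 3pm, Kickoff in 2pm.

3 hours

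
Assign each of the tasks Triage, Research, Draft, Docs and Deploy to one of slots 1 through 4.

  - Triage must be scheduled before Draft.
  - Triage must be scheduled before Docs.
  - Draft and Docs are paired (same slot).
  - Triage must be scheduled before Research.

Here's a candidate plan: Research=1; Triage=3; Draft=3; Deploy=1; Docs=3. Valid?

No. Triage must be scheduled before Research is not satisfied.

Triage must be scheduled before Research — violated.
Triage must be scheduled before Docs — violated.
Draft and Docs are paired (same slot) — holds.
Triage must be scheduled before Draft — violated.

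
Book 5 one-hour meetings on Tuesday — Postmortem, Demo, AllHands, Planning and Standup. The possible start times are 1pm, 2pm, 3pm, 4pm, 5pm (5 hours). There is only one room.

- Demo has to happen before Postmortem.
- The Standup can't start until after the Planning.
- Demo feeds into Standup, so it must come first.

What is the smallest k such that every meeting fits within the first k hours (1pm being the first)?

The precedence chain requires at least 2 distinct hours.
With at most 1 per hour and 5 meetings, at least 5 hours are needed.
5 works (last occupied hour: 5pm): for example Postmortem -> 4pm; Standup -> 3pm; AllHands -> 5pm; Demo -> 1pm; Planning -> 2pm.

5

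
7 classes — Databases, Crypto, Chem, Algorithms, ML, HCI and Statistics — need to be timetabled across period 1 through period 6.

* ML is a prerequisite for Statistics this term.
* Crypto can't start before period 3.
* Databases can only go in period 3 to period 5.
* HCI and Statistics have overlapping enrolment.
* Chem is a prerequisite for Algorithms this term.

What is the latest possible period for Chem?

period 5

Downstream work caps Chem at period 5.
Chem at period 5 is achievable: Chem -> period 5, Databases -> period 3, HCI -> period 1, Crypto -> period 3, Statistics -> period 2, Algorithms -> period 6, ML -> period 1.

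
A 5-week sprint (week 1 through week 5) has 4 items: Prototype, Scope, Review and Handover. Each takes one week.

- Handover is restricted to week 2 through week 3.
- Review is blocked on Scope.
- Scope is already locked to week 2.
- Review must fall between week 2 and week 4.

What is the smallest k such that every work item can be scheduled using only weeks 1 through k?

3

The precedence chain requires at least 2 distinct weeks.
Propagating the time windows through the other constraints, Review can't land before week 3, so the schedule must run through at least week 3.
3 works (last occupied week: week 3): for example Review in week 3; Scope in week 2; Handover in week 2; Prototype in week 1.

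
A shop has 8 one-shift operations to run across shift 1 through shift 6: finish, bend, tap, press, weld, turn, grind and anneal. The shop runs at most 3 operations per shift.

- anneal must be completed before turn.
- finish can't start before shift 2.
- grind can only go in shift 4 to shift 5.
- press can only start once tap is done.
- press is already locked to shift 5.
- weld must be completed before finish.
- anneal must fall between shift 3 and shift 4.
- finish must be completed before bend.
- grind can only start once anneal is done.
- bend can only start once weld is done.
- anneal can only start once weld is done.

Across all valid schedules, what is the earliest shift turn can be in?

shift 4

Precedence pushes turn to at least shift 4.
turn at shift 4 is achievable: finish -> shift 2; turn -> shift 4; bend -> shift 3; grind -> shift 4; anneal -> shift 3; tap -> shift 1; press -> shift 5; weld -> shift 1.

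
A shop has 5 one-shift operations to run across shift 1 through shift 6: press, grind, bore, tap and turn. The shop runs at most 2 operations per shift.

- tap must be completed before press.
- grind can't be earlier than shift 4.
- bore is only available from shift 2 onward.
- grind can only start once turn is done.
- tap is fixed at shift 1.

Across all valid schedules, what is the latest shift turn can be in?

Downstream work caps turn at shift 5.
turn at shift 5 is achievable: press=shift 2; tap=shift 1; grind=shift 6; bore=shift 2; turn=shift 5.

shift 5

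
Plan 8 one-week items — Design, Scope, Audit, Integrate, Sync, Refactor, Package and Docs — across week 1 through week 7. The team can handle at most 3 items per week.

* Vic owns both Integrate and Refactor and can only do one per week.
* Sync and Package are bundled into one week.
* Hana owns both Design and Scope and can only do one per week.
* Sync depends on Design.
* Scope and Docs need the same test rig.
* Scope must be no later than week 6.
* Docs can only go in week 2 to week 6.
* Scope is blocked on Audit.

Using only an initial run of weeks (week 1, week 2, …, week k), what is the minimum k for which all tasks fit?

3

The precedence chain requires at least 2 distinct weeks.
With at most 3 per week and 8 tasks, at least 3 weeks are needed.
3 works (last occupied week: week 3): for example Integrate in week 1; Docs in week 2; Package in week 2; Audit in week 1; Sync in week 2; Design in week 1; Scope in week 3; Refactor in week 3.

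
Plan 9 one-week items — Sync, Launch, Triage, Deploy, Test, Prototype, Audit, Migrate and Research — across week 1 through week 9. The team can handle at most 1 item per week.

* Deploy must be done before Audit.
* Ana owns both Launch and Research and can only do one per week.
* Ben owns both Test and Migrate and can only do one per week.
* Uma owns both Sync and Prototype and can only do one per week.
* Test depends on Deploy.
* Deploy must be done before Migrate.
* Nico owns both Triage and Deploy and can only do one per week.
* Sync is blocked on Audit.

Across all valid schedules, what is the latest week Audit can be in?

week 8

Precedence pushes Audit to at least week 2; downstream work caps Audit at week 8.
Audit at week 8 is achievable: Prototype=week 6, Sync=week 9, Research=week 7, Deploy=week 1, Test=week 2, Audit=week 8, Migrate=week 3, Triage=week 5, Launch=week 4.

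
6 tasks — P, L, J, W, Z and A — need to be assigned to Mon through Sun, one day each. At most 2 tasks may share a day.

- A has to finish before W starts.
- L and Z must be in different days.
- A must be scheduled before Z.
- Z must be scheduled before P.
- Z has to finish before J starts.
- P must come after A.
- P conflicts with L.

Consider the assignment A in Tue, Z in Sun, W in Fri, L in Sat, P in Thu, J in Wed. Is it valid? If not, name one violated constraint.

No — it violates: Z has to finish before J starts

A must be scheduled before Z — holds.
P conflicts with L — holds.
At most 2 tasks may share a day — holds.
Z must be scheduled before P — violated.
L and Z must be in different days — holds.
P must come after A — holds.
A has to finish before W starts — holds.
Z has to finish before J starts — violated.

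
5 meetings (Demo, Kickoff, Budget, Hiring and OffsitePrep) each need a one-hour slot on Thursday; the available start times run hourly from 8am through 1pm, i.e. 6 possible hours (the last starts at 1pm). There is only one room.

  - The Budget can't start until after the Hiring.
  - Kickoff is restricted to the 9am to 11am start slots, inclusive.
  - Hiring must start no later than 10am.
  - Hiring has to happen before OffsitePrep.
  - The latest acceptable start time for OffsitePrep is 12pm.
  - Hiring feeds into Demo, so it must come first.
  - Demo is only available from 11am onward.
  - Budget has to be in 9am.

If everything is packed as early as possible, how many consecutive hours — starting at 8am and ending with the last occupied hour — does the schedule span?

The precedence chain requires at least 2 distinct hours.
With at most 1 per hour and 5 meetings, at least 5 hours are needed.
Demo can't be placed before 11am — that is hour 4 counting from 8am — so the schedule must run through at least 4 hours.
5 works (last occupied hour: 12pm): for example Kickoff in 10am, OffsitePrep in 12pm, Budget in 9am, Hiring in 8am, Demo in 11am.

5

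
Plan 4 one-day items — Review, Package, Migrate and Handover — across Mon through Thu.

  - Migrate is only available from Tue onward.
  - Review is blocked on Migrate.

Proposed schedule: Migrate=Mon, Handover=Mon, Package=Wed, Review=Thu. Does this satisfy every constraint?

Review is blocked on Migrate — holds.
Migrate is only available from Tue onward — violated.

No. Migrate is only available from Tue onward is not satisfied.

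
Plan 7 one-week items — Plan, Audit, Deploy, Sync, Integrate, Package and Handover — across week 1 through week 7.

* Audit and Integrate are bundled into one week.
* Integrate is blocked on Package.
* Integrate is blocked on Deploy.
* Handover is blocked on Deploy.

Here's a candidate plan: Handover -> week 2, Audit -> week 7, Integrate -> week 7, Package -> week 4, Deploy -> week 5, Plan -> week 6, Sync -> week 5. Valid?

Integrate is blocked on Deploy — holds.
Integrate is blocked on Package — holds.
Audit and Integrate are bundled into one week — holds.
Handover is blocked on Deploy — violated.

No. Handover is blocked on Deploy is not satisfied.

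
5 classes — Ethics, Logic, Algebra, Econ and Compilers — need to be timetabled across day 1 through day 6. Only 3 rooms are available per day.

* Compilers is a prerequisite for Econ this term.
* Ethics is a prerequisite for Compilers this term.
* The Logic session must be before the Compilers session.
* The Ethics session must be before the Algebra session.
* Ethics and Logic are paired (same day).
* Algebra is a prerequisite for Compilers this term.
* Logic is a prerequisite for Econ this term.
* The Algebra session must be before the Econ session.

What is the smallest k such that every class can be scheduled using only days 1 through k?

4 days

The precedence chain requires at least 4 distinct days.
With at most 3 per day and 5 classes, at least 2 days are needed.
4 works (last occupied day: day 4): for example Econ in day 4; Logic in day 1; Compilers in day 3; Ethics in day 1; Algebra in day 2.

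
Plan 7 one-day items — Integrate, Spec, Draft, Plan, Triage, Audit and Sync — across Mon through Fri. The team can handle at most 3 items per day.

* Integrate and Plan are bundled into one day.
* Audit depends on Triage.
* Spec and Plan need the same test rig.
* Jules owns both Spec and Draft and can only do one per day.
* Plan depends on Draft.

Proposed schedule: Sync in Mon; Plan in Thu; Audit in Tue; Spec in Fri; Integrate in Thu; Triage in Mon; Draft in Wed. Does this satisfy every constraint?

Valid

Spec and Plan need the same test rig — holds.
Audit depends on Triage — holds.
Integrate and Plan are bundled into one day — holds.
Plan depends on Draft — holds.
The team can handle at most 3 items per day — holds.
Jules owns both Spec and Draft and can only do one per day — holds.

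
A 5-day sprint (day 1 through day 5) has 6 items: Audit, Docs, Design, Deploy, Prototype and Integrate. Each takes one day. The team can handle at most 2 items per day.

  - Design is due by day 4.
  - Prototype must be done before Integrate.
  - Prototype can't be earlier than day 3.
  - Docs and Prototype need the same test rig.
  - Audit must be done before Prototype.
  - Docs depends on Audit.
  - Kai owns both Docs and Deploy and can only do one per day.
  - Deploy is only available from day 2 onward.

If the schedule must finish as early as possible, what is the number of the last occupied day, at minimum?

4

The precedence chain requires at least 3 distinct days.
With at most 2 per day and 6 work items, at least 3 days are needed.
Propagating the time windows through the other constraints, Integrate can't land before day 4, so the schedule must run through at least day 4.
4 works (last occupied day: day 4): for example Docs in day 4, Design in day 1, Prototype in day 3, Integrate in day 4, Deploy in day 2, Audit in day 1.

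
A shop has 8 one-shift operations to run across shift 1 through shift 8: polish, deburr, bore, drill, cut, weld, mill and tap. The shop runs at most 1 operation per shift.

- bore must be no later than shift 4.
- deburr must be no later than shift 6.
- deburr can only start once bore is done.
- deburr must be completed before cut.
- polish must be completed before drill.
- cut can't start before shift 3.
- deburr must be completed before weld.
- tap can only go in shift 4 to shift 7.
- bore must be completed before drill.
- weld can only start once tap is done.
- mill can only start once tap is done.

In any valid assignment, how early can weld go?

Precedence pushes weld to at least shift 5.
weld at shift 5 is achievable: tap=shift 4, bore=shift 1, deburr=shift 2, weld=shift 5, drill=shift 7, mill=shift 8, cut=shift 3, polish=shift 6.

shift 5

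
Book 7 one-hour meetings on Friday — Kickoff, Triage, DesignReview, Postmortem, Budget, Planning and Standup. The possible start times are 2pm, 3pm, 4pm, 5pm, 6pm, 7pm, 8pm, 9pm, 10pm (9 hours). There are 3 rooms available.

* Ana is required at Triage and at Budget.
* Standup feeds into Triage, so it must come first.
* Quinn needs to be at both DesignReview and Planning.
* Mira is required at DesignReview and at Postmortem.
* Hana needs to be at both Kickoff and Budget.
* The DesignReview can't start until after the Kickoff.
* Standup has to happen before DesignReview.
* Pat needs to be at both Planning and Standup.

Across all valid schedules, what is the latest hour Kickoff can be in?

9pm

Downstream work caps Kickoff at 9pm.
Kickoff at 9pm is achievable: Kickoff=9pm, Planning=3pm, Budget=2pm, DesignReview=10pm, Triage=3pm, Postmortem=2pm, Standup=2pm.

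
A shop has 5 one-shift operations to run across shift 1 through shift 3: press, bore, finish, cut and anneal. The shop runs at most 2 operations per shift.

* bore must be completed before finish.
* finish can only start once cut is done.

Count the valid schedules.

21

Splitting on press: it can be shift 1 (6), shift 2 (7), shift 3 (8). Listing each branch's schedules as (bore, finish, cut, anneal) by shift number:
press=shift 1: (1,3,2,2) (1,3,2,3) (2,3,1,2) (2,3,1,3) (2,3,2,1) (2,3,2,3) — 6.
press=shift 2: (1,2,1,3) (1,3,1,2) (1,3,1,3) (1,3,2,1) (1,3,2,3) (2,3,1,1) (2,3,1,3) — 7.
press=shift 3: (1,2,1,2) (1,2,1,3) (1,3,1,2) (1,3,2,1) (1,3,2,2) (2,3,1,1) (2,3,1,2) (2,3,2,1) — 8.
Summing: 6 + 7 + 8 = 21.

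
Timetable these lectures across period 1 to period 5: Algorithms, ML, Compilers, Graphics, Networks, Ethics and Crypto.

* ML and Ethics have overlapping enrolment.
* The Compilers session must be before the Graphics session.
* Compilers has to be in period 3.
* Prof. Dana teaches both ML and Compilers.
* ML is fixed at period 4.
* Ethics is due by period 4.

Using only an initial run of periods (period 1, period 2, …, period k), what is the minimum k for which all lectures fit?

4 periods

The precedence chain requires at least 2 distinct periods.
ML can't be placed before period 4, so the schedule must run through at least period 4.
4 works (last occupied period: period 4): for example Graphics -> period 4; Crypto -> period 1; Ethics -> period 1; ML -> period 4; Algorithms -> period 1; Compilers -> period 3; Networks -> period 1.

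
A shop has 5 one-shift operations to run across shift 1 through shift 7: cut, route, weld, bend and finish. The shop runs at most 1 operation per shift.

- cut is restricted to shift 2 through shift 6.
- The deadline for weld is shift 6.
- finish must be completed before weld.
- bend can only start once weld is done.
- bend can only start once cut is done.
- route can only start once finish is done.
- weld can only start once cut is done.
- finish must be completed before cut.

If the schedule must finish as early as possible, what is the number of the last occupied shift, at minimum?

The precedence chain requires at least 4 distinct shifts.
With at most 1 per shift and 5 operations, at least 5 shifts are needed.
5 works (last occupied shift: shift 5): for example route -> shift 5, weld -> shift 3, bend -> shift 4, cut -> shift 2, finish -> shift 1.

shift 5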